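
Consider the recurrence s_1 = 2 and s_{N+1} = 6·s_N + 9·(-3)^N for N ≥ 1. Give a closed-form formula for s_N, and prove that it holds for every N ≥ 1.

s_N = -(-3)^N - 6^(N - 1)

Computing the first terms: s_1 = 2, s_2 = -15, s_3 = -9. This suggests s_N = -(-3)^N - 6^(N - 1).
Base step (N = 1): the formula gives 2 = 2 = s_1.
For the inductive step, assume it holds for an arbitrary k ≥ 1, so s_k = -(-3)^k - 6^(k - 1).
Then s_{k+1} = 6·s_k + 9·(-3)^k = 6·(-(-3)^k - 6^(k - 1)) + 9·(-3)^k = -(-3)^(k + 1) - 6^k = -(-3)^(k+1) - 6^((k+1) - 1),
which is the claimed formula at N = k+1.
By induction, the statement is established for all N ≥ 1.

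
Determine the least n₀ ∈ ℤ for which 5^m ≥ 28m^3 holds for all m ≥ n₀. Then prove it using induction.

n₀ = 6

At m = 5: 3125 < 3500, so the inequality fails and n₀ ≥ 6. We prove 5^m ≥ 28m^3 for all m ≥ 6.
When m = 6: 5^m = 15625 and 28m^3 = 6048, so 15625 ≥ 6048.
Inductive step: assume the claim holds for m = p, so 5^p ≥ 28p^3.
Then 5^(p + 1) = 5·(5^p) ≥ 5·(28p^3).
Also, for p ≥ 6 we have 5·(28p^3) ≥ 28(p+1)^3, since 5 ≥ (1 + 1/p)^3 for all p ≥ 6.
Combining, 5^(p + 1) ≥ 28(p+1)^3.
This completes the induction.
Hence the smallest such n₀ is 6.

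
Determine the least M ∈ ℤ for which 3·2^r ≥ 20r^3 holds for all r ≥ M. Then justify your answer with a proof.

M = 15

At r = 14: 49152 < 54880, so the inequality fails and M ≥ 15. We prove 3·2^r ≥ 20r^3 for all r ≥ 15.
When r = 15: 3·2^r = 98304 and 20r^3 = 67500, so 98304 ≥ 67500.
For the inductive step, assume it holds for an arbitrary k ≥ 15, so 3·2^k ≥ 20k^3.
Then 3·2^(k + 1) = 2·(3·2^k) ≥ 2·(20k^3).
Also, for k ≥ 15 we have 2·(20k^3) ≥ 20(k+1)^3, since 2 ≥ (1 + 1/k)^3 for all k ≥ 15.
Combining, 3·2^(k + 1) ≥ 20(k+1)^3.
By induction, the statement is established for all r ≥ 15.
Hence the smallest such M is 15.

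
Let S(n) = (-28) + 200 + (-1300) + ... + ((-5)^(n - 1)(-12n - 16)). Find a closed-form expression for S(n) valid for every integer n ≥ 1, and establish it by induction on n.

We claim S(n) = (-5)^n(2n + 3) - 3 for all n ≥ 1.
Base case (n = 1): S(1) = -28, and the closed form gives -28. They agree.
Inductive step: assume the claim holds for n = m, so S(m) = (-5)^m(2m + 3) - 3.
Then S(m+1) = S(m) + ((-5)^m(-12m - 28)) = ((-5)^m(2m + 3) - 3) + ((-5)^m(-12m - 28)).
Simplifying, S(m+1) = -10(-5)^m·m - 25(-5)^m - 3 = (-5)^(m+1)(2(m+1) + 3) - 3,
which is the closed form with n = m+1.
By induction, the statement is established for all n ≥ 1.

S(n) = (-5)^n(2n + 3) - 3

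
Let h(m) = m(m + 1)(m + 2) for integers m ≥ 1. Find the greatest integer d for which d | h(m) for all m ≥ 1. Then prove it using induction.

d = 6

Computing the first values: h(1) = 6 and h(2) = 24; gcd(6, 24) = 6, so d ≤ 6.
We prove 6 | m(m + 1)(m + 2) for all m ≥ 1 by induction on m.
When m = 1: h(1) = 6 = 6·(1), so 6 | h(1).
Inductive step: suppose the statement holds for some r ≥ 1, i.e. 6 | h(r). Then
h(r+1) − h(r) = (r+1)·(r+2)·(r+3) − r·(r+1)·(r+2) = (r+1)·(r+2)·[(r+3) − r] = 3·(r+1)·(r+2). The product of 2 consecutive integers is divisible by (2)! = 2, so h(r+1) − h(r) is divisible by 3·2 = 6. By the inductive hypothesis 6 | h(r), hence 6 | h(r+1).
Hence, by induction on m, the claim holds for every m ≥ 1.
Therefore the largest such d is 6.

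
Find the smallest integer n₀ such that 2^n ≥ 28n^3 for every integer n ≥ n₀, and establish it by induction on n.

n₀ = 18

At n = 17: 131072 < 137564, so the inequality fails and n₀ ≥ 18. We prove 2^n ≥ 28n^3 for all n ≥ 18.
Base case (n = 18): 2^n = 262144 and 28n^3 = 163296, so 262144 ≥ 163296.
For the inductive step, assume it holds for an arbitrary r ≥ 18, so 2^r ≥ 28r^3.
Then 2^(r + 1) = 2·(2^r) ≥ 2·(28r^3).
Also, for r ≥ 18 we have 2·(28r^3) ≥ 28(r+1)^3, since 2 ≥ (1 + 1/r)^3 for all r ≥ 18.
Combining, 2^(r + 1) ≥ 28(r+1)^3.
By the principle of mathematical induction, the result holds for all n ≥ 18.
Hence the smallest such n₀ is 18.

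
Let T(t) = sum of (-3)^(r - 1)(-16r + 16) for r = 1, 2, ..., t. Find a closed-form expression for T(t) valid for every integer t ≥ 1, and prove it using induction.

We claim T(t) = (-3)^t(4t - 3) + 3 for all t ≥ 1.
Base case (t = 1): T(1) = 0, and the closed form gives 0. They agree.
Inductive step: suppose the statement holds for some r ≥ 1, so T(r) = (-3)^r(4r - 3) + 3.
Then T(r+1) = T(r) + (-16(-3)^r·r) = ((-3)^r(4r - 3) + 3) + (-16(-3)^r·r).
Simplifying, T(r+1) = -12(-3)^r·r - 3(-3)^r + 3 = (-3)^(r+1)(4(r+1) - 3) + 3,
which is the closed form with t = r+1.
By induction, the statement is established for all t ≥ 1.

T(t) = (-3)^t(4t - 3) + 3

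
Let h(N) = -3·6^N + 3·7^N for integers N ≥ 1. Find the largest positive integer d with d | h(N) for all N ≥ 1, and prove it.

Computing the first values: h(1) = 3 and h(2) = 39; gcd(3, 39) = 3, so d ≤ 3.
We prove 3 | -3·6^N + 3·7^N for all N ≥ 1 by induction on N.
When N = 1: h(1) = 3 = 3·(1), so 3 | h(1).
For the inductive step, assume it holds for an arbitrary p ≥ 1, i.e. 3 | h(p). Then
h(p+1) − 7·h(p) = (-3·6^(p+1) + 3·7^(p+1)) − 7·(-3·6^p + 3·7^p) = (-3)·6^p·(6 − 7) = (3)·6^p. Since 3 | h(p) by the inductive hypothesis, 3 | 7·h(p); and 3 | 3 since 3 = 3·1. Therefore 3 | h(p+1).
Hence, by induction on N, the claim holds for every N ≥ 1.
Therefore the largest such d is 3.

d = 3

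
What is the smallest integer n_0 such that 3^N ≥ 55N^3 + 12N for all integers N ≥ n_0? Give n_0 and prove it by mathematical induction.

n_0 = 10

At N = 9: 19683 < 40203, so the inequality fails and n_0 ≥ 10. We prove 3^N ≥ 55N^3 + 12N for all N ≥ 10.
For the base case N = 10: 3^N = 59049 and 55N^3 + 12N = 55120, so 59049 ≥ 55120.
Inductive step: suppose the statement holds for some i ≥ 10, so 3^i ≥ 55i^3 + 12i.
Then 3^(i + 1) = 3·(3^i) ≥ 3·(55i^3 + 12i).
Also, for i ≥ 10 we have 3·(55i^3 + 12i) ≥ 55(i+1)^3 + 12(i+1), since 3·(55i^3 + 12i) − (55(i+1)^3 + 12(i+1)) = 110i^3 - 165i^2 - 141i - 67, which is nonnegative for all i ≥ 10.
Combining, 3^(i + 1) ≥ 55(i+1)^3 + 12(i+1).
Hence, by induction on N, the claim holds for every N ≥ 10.
Hence the smallest such n_0 is 10.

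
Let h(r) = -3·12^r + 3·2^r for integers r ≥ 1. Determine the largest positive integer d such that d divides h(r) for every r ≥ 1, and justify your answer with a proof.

Computing the first values: h(1) = -30 and h(2) = -420; gcd(-30, -420) = 30, so d ≤ 30.
We prove 30 | -3·12^r + 3·2^r for all r ≥ 1 by induction on r.
For the base case r = 1: h(1) = -30 = 30·(-1), so 30 | h(1).
Inductive step: assume the claim holds for r = j, i.e. 30 | h(j). Then
h(j+1) − 12·h(j) = (-3·12^(j+1) + 3·2^(j+1)) − 12·(-3·12^j + 3·2^j) = (3)·2^j·(2 − 12) = (-30)·2^j. Since 30 | h(j) by the inductive hypothesis, 30 | 12·h(j); and 30 | -30 since -30 = 30·-1. Therefore 30 | h(j+1).
By the principle of mathematical induction, the result holds for all r ≥ 1.
Therefore the largest such d is 30.

d = 30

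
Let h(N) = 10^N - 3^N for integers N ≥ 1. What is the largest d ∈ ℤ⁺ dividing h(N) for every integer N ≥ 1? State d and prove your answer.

Computing the first values: h(1) = 7 and h(2) = 91; gcd(7, 91) = 7, so d ≤ 7.
We prove 7 | 10^N - 3^N for all N ≥ 1 by induction on N.
Base step (N = 1): h(1) = 7 = 7·(1), so 7 | h(1).
Inductive step: suppose the statement holds for some i ≥ 1, i.e. 7 | h(i). Then
10^{i+1} − 3^{i+1} = 10·10^i − 3·3^i = 10·(10^i − 3^i) + (7)·3^i. The first term is divisible by 7 by the inductive hypothesis, and the second term (7)·3^i is divisible by 7 since 7 | 7. Hence 7 | h(i+1).
By the principle of mathematical induction, the result holds for all N ≥ 1.
Therefore the largest such d is 7.

d = 7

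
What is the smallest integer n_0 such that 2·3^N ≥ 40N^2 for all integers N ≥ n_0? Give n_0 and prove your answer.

n_0 = 6

At N = 5: 486 < 1000, so the inequality fails and n_0 ≥ 6. We prove 2·3^N ≥ 40N^2 for all N ≥ 6.
When N = 6: 2·3^N = 1458 and 40N^2 = 1440, so 1458 ≥ 1440.
Inductive step: assume the claim holds for N = p, so 2·3^p ≥ 40p^2.
Then 2·3^(p + 1) = 3·(2·3^p) ≥ 3·(40p^2).
Also, for p ≥ 6 we have 3·(40p^2) ≥ 40(p+1)^2, since 3 ≥ (1 + 1/p)^2 for all p ≥ 6.
Combining, 2·3^(p + 1) ≥ 40(p+1)^2.
This completes the induction.
Hence the smallest such n_0 is 6.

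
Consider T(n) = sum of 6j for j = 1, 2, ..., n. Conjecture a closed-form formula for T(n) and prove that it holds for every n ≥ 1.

T(n) = 3n(n + 1)

We claim T(n) = 3n(n + 1) for all n ≥ 1.
Base case (n = 1): T(1) = 6, and the closed form gives 6. They agree.
Suppose the result is true for n = j, so T(j) = 3j(j + 1).
Then T(j+1) = T(j) + (6j + 6) = (3j(j + 1)) + (6j + 6).
Simplifying, T(j+1) = 3(j + 1)(j + 2) = 3(j+1)((j+1) + 1),
which is the closed form with n = j+1.
This completes the induction.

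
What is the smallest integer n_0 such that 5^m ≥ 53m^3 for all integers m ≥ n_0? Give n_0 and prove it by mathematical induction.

At m = 5: 3125 < 6625, so the inequality fails and n_0 ≥ 6. We prove 5^m ≥ 53m^3 for all m ≥ 6.
Base case (m = 6): 5^m = 15625 and 53m^3 = 11448, so 15625 ≥ 11448.
Suppose the result is true for m = r, so 5^r ≥ 53r^3.
Then 5^(r + 1) = 5·(5^r) ≥ 5·(53r^3).
Also, for r ≥ 6 we have 5·(53r^3) ≥ 53(r+1)^3, since 5 ≥ (1 + 1/r)^3 for all r ≥ 6.
Combining, 5^(r + 1) ≥ 53(r+1)^3.
By induction, the statement is established for all m ≥ 6.
Hence the smallest such n_0 is 6.

n_0 = 6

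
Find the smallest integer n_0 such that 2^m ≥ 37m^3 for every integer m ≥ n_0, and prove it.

n_0 = 18

At m = 17: 131072 < 181781, so the inequality fails and n_0 ≥ 18. We prove 2^m ≥ 37m^3 for all m ≥ 18.
Base case (m = 18): 2^m = 262144 and 37m^3 = 215784, so 262144 ≥ 215784.
Inductive step: assume the claim holds for m = k, so 2^k ≥ 37k^3.
Then 2^(k + 1) = 2·(2^k) ≥ 2·(37k^3).
Also, for k ≥ 18 we have 2·(37k^3) ≥ 37(k+1)^3, since 2 ≥ (1 + 1/k)^3 for all k ≥ 18.
Combining, 2^(k + 1) ≥ 37(k+1)^3.
Hence, by induction on m, the claim holds for every m ≥ 18.
Hence the smallest such n_0 is 18.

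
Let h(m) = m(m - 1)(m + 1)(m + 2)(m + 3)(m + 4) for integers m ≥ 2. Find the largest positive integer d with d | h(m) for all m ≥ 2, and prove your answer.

Computing the first values: h(2) = 720 and h(3) = 5040; gcd(720, 5040) = 720, so d ≤ 720.
We prove 720 | m(m - 1)(m + 1)(m + 2)(m + 3)(m + 4) for all m ≥ 2 by induction on m.
When m = 2: h(2) = 720 = 720·(1), so 720 | h(2).
For the inductive step, assume it holds for an arbitrary r ≥ 2, i.e. 720 | h(r). Then
h(r+1) − h(r) = r·(r+1)·(r+2)·(r+3)·(r+4)·(r+5) − (r-1)·r·(r+1)·(r+2)·(r+3)·(r+4) = r·(r+1)·(r+2)·(r+3)·(r+4)·[(r+5) − (r-1)] = 6·r·(r+1)·(r+2)·(r+3)·(r+4). The product of 5 consecutive integers is divisible by (5)! = 120, so h(r+1) − h(r) is divisible by 6·120 = 720. By the inductive hypothesis 720 | h(r), hence 720 | h(r+1).
By the principle of mathematical induction, the result holds for all m ≥ 2.
Therefore the largest such d is 720.

d = 720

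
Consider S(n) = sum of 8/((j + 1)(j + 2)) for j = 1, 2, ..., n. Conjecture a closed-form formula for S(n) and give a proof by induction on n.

We claim S(n) = 4n/(n + 2) for all n ≥ 1.
For the base case n = 1: S(1) = 4/3, and the closed form gives 4/3. They agree.
For the inductive step, assume it holds for an arbitrary j ≥ 1, so S(j) = 4j/(j + 2).
Then S(j+1) = S(j) + (8/((j + 2)(j + 3))) = (4j/(j + 2)) + (8/((j + 2)(j + 3))).
Simplifying, S(j+1) = 4(j + 1)/(j + 3) = 4(j+1)/((j+1) + 2),
which is the closed form with n = j+1.
Hence, by induction on n, the claim holds for every n ≥ 1.

S(n) = 4n/(n + 2)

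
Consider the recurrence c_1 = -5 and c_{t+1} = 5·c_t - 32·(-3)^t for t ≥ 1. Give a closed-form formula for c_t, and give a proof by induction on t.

c_t = 4(-3)^t + 7·5^(t - 1)

Computing the first terms: c_1 = -5, c_2 = 71, c_3 = 67. This suggests c_t = 4(-3)^t + 7·5^(t - 1).
Base step (t = 1): the formula gives -5 = -5 = c_1.
Inductive step: suppose the statement holds for some i ≥ 1, so c_i = 4(-3)^i + 7·5^(i - 1).
Then c_{i+1} = 5·c_i - 32·(-3)^i = 5·(4(-3)^i + 7·5^(i - 1)) - 32·(-3)^i = 4(-3)^(i + 1) + 7·5^i = 4(-3)^(i+1) + 7·5^((i+1) - 1),
which is the claimed formula at t = i+1.
Hence, by induction on t, the claim holds for every t ≥ 1.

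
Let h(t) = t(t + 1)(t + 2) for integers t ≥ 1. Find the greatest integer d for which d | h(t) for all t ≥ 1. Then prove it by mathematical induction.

d = 6

Computing the first values: h(1) = 6 and h(2) = 24; gcd(6, 24) = 6, so d ≤ 6.
We prove 6 | t(t + 1)(t + 2) for all t ≥ 1 by induction on t.
When t = 1: h(1) = 6 = 6·(1), so 6 | h(1).
For the inductive step, assume it holds for an arbitrary i ≥ 1, i.e. 6 | h(i). Then
h(i+1) − h(i) = (i+1)·(i+2)·(i+3) − i·(i+1)·(i+2) = (i+1)·(i+2)·[(i+3) − i] = 3·(i+1)·(i+2). The product of 2 consecutive integers is divisible by (2)! = 2, so h(i+1) − h(i) is divisible by 3·2 = 6. By the inductive hypothesis 6 | h(i), hence 6 | h(i+1).
This completes the induction.
Therefore the largest such d is 6.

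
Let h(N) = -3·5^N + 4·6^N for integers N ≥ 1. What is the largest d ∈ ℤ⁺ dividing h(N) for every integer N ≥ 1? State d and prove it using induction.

Computing the first values: h(1) = 9 and h(2) = 69; gcd(9, 69) = 3, so d ≤ 3.
We prove 3 | -3·5^N + 4·6^N for all N ≥ 1 by induction on N.
When N = 1: h(1) = 9 = 3·(3), so 3 | h(1).
For the inductive step, assume it holds for an arbitrary k ≥ 1, i.e. 3 | h(k). Then
h(k+1) − 6·h(k) = (-3·5^(k+1) + 4·6^(k+1)) − 6·(-3·5^k + 4·6^k) = (-3)·5^k·(5 − 6) = (3)·5^k. Since 3 | h(k) by the inductive hypothesis, 3 | 6·h(k); and 3 | 3 since 3 = 3·1. Therefore 3 | h(k+1).
Hence, by induction on N, the claim holds for every N ≥ 1.
Therefore the largest such d is 3.

d = 3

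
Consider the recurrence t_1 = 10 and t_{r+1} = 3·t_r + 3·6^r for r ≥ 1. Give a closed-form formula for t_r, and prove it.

t_r = 4·3^(r - 1) + 6^r

Computing the first terms: t_1 = 10, t_2 = 48, t_3 = 252. This suggests t_r = 4·3^(r - 1) + 6^r.
For the base case r = 1: the formula gives 10 = 10 = t_1.
For the inductive step, assume it holds for an arbitrary m ≥ 1, so t_m = 4·3^(m - 1) + 6^m.
Then t_{m+1} = 3·t_m + 3·6^m = 3·(4·3^(m - 1) + 6^m) + 3·6^m = 4·3^m + 6^(m + 1) = 4·3^((m+1) - 1) + 6^(m+1),
which is the claimed formula at r = m+1.
By induction, the statement is established for all r ≥ 1.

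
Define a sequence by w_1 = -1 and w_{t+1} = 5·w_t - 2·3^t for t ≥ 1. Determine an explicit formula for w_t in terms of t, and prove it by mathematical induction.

w_t = 3^t - 4·5^(t - 1)

Computing the first terms: w_1 = -1, w_2 = -11, w_3 = -73. This suggests w_t = 3^t - 4·5^(t - 1).
For the base case t = 1: the formula gives -1 = -1 = w_1.
Inductive step: suppose the statement holds for some p ≥ 1, so w_p = 3^p - 4·5^(p - 1).
Then w_{p+1} = 5·w_p - 2·3^p = 5·(3^p - 4·5^(p - 1)) - 2·3^p = 3^(p + 1) - 4·5^p = 3^(p+1) - 4·5^((p+1) - 1),
which is the claimed formula at t = p+1.
By the principle of mathematical induction, the result holds for all t ≥ 1.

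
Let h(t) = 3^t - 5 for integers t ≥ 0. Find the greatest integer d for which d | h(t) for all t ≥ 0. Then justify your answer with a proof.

Computing the first values: h(0) = -4 and h(1) = -2; gcd(-4, -2) = 2, so d ≤ 2.
We prove 2 | 3^t - 5 for all t ≥ 0 by induction on t.
For the base case t = 0: h(0) = -4 = 2·(-2), so 2 | h(0).
Inductive step: suppose the statement holds for some i ≥ 0, i.e. 2 | h(i). Then
h(i+1) = 3^(i+1) - 5 = 3·(3^i - 5) + 10 = 3·h(i) + 10. The first term is divisible by 2 by the inductive hypothesis, and 10 is divisible by 2. Hence 2 | h(i+1).
Hence, by induction on t, the claim holds for every t ≥ 0.
Therefore the largest such d is 2.

d = 2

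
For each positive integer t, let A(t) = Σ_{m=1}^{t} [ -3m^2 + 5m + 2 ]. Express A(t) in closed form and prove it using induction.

A(t) = -t(t^2 - t - 4)

We claim A(t) = -t(t^2 - t - 4) for all t ≥ 1.
Base case (t = 1): A(1) = 4, and the closed form gives 4. They agree.
Suppose the result is true for t = m, so A(m) = m(-m^2 + m + 4).
Then A(m+1) = A(m) + (-3m^2 - m + 4) = (m(-m^2 + m + 4)) + (-3m^2 - m + 4).
Simplifying, A(m+1) = -(m + 1)(m^2 + m - 4) = -(m+1)((m+1)^2 - (m+1) - 4),
which is the closed form with t = m+1.
By the principle of mathematical induction, the result holds for all t ≥ 1.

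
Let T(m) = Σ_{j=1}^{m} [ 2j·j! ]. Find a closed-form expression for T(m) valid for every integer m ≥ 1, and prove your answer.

T(m) = 2(m + 1)! - 2

We claim T(m) = 2(m + 1)! - 2 for all m ≥ 1.
When m = 1: T(1) = 2, and the closed form gives 2. They agree.
For the inductive step, assume it holds for an arbitrary j ≥ 1, so T(j) = 2(j + 1)! - 2.
Then T(j+1) = T(j) + (2(j + 1)(j + 1)!) = (2(j + 1)! - 2) + (2(j + 1)(j + 1)!).
Simplifying, T(j+1) = 2((j+1) + 1)! - 2,
which is the closed form with m = j+1.
This completes the induction.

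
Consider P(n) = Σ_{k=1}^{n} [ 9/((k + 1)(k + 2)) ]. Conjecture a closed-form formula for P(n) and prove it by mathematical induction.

P(n) = 9n/(2(n + 2))

We claim P(n) = 9n/(2(n + 2)) for all n ≥ 1.
For the base case n = 1: P(1) = 3/2, and the closed form gives 3/2. They agree.
Inductive step: assume the claim holds for n = k, so P(k) = 9k/(2(k + 2)).
Then P(k+1) = P(k) + (9/((k + 2)(k + 3))) = (9k/(2(k + 2))) + (9/((k + 2)(k + 3))).
Simplifying, P(k+1) = 9(k + 1)/(2(k + 3)) = 9(k+1)/(2((k+1) + 2)),
which is the closed form with n = k+1.
By induction, the statement is established for all n ≥ 1.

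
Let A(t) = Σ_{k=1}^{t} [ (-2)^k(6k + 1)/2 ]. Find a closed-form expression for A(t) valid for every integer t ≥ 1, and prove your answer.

A(t) = (-2)^t(2t + 1) - 1

We claim A(t) = (-2)^t(2t + 1) - 1 for all t ≥ 1.
For the base case t = 1: A(1) = -7, and the closed form gives -7. They agree.
Inductive step: assume the claim holds for t = k, so A(k) = (-2)^k(2k + 1) - 1.
Then A(k+1) = A(k) + ((-2)^k(-6k - 7)) = ((-2)^k(2k + 1) - 1) + ((-2)^k(-6k - 7)).
Simplifying, A(k+1) = -4(-2)^k·k - 6(-2)^k - 1 = (-2)^(k+1)(2(k+1) + 1) - 1,
which is the closed form with t = k+1.
Hence, by induction on t, the claim holds for every t ≥ 1.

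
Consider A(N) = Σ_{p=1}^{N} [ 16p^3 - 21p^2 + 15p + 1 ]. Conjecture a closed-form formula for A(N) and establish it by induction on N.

We claim A(N) = N(4N^3 + N^2 + N + 5) for all N ≥ 1.
Base step (N = 1): A(1) = 11, and the closed form gives 11. They agree.
Inductive step: suppose the statement holds for some p ≥ 1, so A(p) = p(4p^3 + p^2 + p + 5).
Then A(p+1) = A(p) + (16p^3 + 27p^2 + 21p + 11) = (p(4p^3 + p^2 + p + 5)) + (16p^3 + 27p^2 + 21p + 11).
Simplifying, A(p+1) = (p + 1)(4p^3 + 13p^2 + 15p + 11) = (p+1)(4(p+1)^3 + (p+1)^2 + (p+1) + 5),
which is the closed form with N = p+1.
This completes the induction.

A(N) = N(4N^3 + N^2 + N + 5)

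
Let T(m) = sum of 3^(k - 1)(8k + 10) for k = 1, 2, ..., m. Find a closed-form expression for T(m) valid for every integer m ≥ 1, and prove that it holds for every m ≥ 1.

T(m) = 3^m(4m + 3) - 3

We claim T(m) = 3^m(4m + 3) - 3 for all m ≥ 1.
When m = 1: T(1) = 18, and the closed form gives 18. They agree.
Suppose the result is true for m = k, so T(k) = 3^k(4k + 3) - 3.
Then T(k+1) = T(k) + (3^k(8k + 18)) = (3^k(4k + 3) - 3) + (3^k(8k + 18)).
Simplifying, T(k+1) = 12·3^k·k + 21·3^k - 3 = 3^(k+1)(4(k+1) + 3) - 3,
which is the closed form with m = k+1.
By induction, the statement is established for all m ≥ 1.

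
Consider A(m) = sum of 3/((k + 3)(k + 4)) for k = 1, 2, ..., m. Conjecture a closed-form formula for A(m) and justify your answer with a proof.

A(m) = 3m/(4(m + 4))

We claim A(m) = 3m/(4(m + 4)) for all m ≥ 1.
When m = 1: A(1) = 3/20, and the closed form gives 3/20. They agree.
Inductive step: assume the claim holds for m = k, so A(k) = 3k/(4(k + 4)).
Then A(k+1) = A(k) + (3/((k + 4)(k + 5))) = (3k/(4(k + 4))) + (3/((k + 4)(k + 5))).
Simplifying, A(k+1) = 3(k + 1)/(4(k + 5)) = 3(k+1)/(4((k+1) + 4)),
which is the closed form with m = k+1.
By the principle of mathematical induction, the result holds for all m ≥ 1.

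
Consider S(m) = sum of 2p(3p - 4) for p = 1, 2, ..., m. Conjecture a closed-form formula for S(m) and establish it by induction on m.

We claim S(m) = m(m + 1)(2m - 3) for all m ≥ 1.
When m = 1: S(1) = -2, and the closed form gives -2. They agree.
Inductive step: suppose the statement holds for some p ≥ 1, so S(p) = p(2p^2 - p - 3).
Then S(p+1) = S(p) + (2(p + 1)(3p - 1)) = (p(2p^2 - p - 3)) + (2(p + 1)(3p - 1)).
Simplifying, S(p+1) = (p + 1)(p + 2)(2p - 1) = (p+1)((p+1) + 1)(2(p+1) - 3),
which is the closed form with m = p+1.
Hence, by induction on m, the claim holds for every m ≥ 1.

S(m) = m(m + 1)(2m - 3)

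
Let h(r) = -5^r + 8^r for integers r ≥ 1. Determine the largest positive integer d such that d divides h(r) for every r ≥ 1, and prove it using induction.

Computing the first values: h(1) = 3 and h(2) = 39; gcd(3, 39) = 3, so d ≤ 3.
We prove 3 | -5^r + 8^r for all r ≥ 1 by induction on r.
Base case (r = 1): h(1) = 3 = 3·(1), so 3 | h(1).
Inductive step: assume the claim holds for r = m, i.e. 3 | h(m). Then
8^{m+1} − 5^{m+1} = 8·8^m − 5·5^m = 8·(8^m − 5^m) + (3)·5^m. The first term is divisible by 3 by the inductive hypothesis, and the second term (3)·5^m is divisible by 3 since 3 | 3. Hence 3 | h(m+1).
This completes the induction.
Therefore the largest such d is 3.

d = 3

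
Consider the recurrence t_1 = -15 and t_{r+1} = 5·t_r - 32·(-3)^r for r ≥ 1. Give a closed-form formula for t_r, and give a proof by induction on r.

t_r = 4(-3)^r - 3·5^(r - 1)

Computing the first terms: t_1 = -15, t_2 = 21, t_3 = -183. This suggests t_r = 4(-3)^r - 3·5^(r - 1).
When r = 1: the formula gives -15 = -15 = t_1.
Suppose the result is true for r = m, so t_m = 4(-3)^m - 3·5^(m - 1).
Then t_{m+1} = 5·t_m - 32·(-3)^m = 5·(4(-3)^m - 3·5^(m - 1)) - 32·(-3)^m = 4(-3)^(m + 1) - 3·5^m = 4(-3)^(m+1) - 3·5^((m+1) - 1),
which is the claimed formula at r = m+1.
By the principle of mathematical induction, the result holds for all r ≥ 1.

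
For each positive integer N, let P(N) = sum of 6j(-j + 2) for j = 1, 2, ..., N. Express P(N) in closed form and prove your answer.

We claim P(N) = -N(N + 1)(2N - 5) for all N ≥ 1.
Base step (N = 1): P(1) = 6, and the closed form gives 6. They agree.
Inductive step: assume the claim holds for N = j, so P(j) = j(-2j^2 + 3j + 5).
Then P(j+1) = P(j) + (-6j^2 + 6) = (j(-2j^2 + 3j + 5)) + (-6j^2 + 6).
Simplifying, P(j+1) = -(j + 1)(j + 2)(2j - 3) = -(j+1)((j+1) + 1)(2(j+1) - 5),
which is the closed form with N = j+1.
Hence, by induction on N, the claim holds for every N ≥ 1.

P(N) = -N(N + 1)(2N - 5)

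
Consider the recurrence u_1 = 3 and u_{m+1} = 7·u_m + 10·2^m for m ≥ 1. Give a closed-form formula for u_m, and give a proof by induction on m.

u_m = -2^(m + 1) + 7^m

Computing the first terms: u_1 = 3, u_2 = 41, u_3 = 327. This suggests u_m = -2^(m + 1) + 7^m.
When m = 1: the formula gives 3 = 3 = u_1.
Inductive step: assume the claim holds for m = k, so u_k = -2^(k + 1) + 7^k.
Then u_{k+1} = 7·u_k + 10·2^k = 7·(-2^(k + 1) + 7^k) + 10·2^k = -2^(k + 2) + 7^(k + 1) = -2^((k+1) + 1) + 7^(k+1),
which is the claimed formula at m = k+1.
This completes the induction.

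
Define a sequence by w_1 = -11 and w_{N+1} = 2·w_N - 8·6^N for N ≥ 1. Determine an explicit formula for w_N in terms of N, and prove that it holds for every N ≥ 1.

Computing the first terms: w_1 = -11, w_2 = -70, w_3 = -428. This suggests w_N = 2^(N - 1) - 2·6^N.
For the base case N = 1: the formula gives -11 = -11 = w_1.
For the inductive step, assume it holds for an arbitrary j ≥ 1, so w_j = 2^(j - 1) - 2·6^j.
Then w_{j+1} = 2·w_j - 8·6^j = 2·(2^(j - 1) - 2·6^j) - 8·6^j = 2^j - 2·6^(j + 1) = 2^((j+1) - 1) - 2·6^(j+1),
which is the claimed formula at N = j+1.
By the principle of mathematical induction, the result holds for all N ≥ 1.

w_N = 2^(N - 1) - 2·6^N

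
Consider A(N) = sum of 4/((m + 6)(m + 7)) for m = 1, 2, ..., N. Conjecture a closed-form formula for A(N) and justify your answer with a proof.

A(N) = 4N/(7(N + 7))

We claim A(N) = 4N/(7(N + 7)) for all N ≥ 1.
For the base case N = 1: A(1) = 1/14, and the closed form gives 1/14. They agree.
Suppose the result is true for N = m, so A(m) = 4m/(7(m + 7)).
Then A(m+1) = A(m) + (4/((m + 7)(m + 8))) = (4m/(7(m + 7))) + (4/((m + 7)(m + 8))).
Simplifying, A(m+1) = 4(m + 1)/(7(m + 8)) = 4(m+1)/(7((m+1) + 7)),
which is the closed form with N = m+1.
By the principle of mathematical induction, the result holds for all N ≥ 1.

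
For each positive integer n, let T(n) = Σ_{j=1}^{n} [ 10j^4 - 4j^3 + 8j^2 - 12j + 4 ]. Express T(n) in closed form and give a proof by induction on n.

We claim T(n) = n(2n^4 + 4n^3 + 4n^2 - 3n - 1) for all n ≥ 1.
When n = 1: T(1) = 6, and the closed form gives 6. They agree.
Inductive step: suppose the statement holds for some j ≥ 1, so T(j) = j(2j^4 + 4j^3 + 4j^2 - 3j - 1).
Then T(j+1) = T(j) + (10j^4 + 36j^3 + 56j^2 + 32j + 6) = (j(2j^4 + 4j^3 + 4j^2 - 3j - 1)) + (10j^4 + 36j^3 + 56j^2 + 32j + 6).
Simplifying, T(j+1) = (j + 1)(2j^4 + 12j^3 + 28j^2 + 25j + 6) = (j+1)(2(j+1)^4 + 4(j+1)^3 + 4(j+1)^2 - 3(j+1) - 1),
which is the closed form with n = j+1.
By the principle of mathematical induction, the result holds for all n ≥ 1.

T(n) = n(2n^4 + 4n^3 + 4n^2 - 3n - 1)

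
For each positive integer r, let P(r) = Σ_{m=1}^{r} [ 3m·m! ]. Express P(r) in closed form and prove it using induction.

P(r) = 3(r + 1)! - 3

We claim P(r) = 3(r + 1)! - 3 for all r ≥ 1.
For the base case r = 1: P(1) = 3, and the closed form gives 3. They agree.
Inductive step: suppose the statement holds for some m ≥ 1, so P(m) = 3(m + 1)! - 3.
Then P(m+1) = P(m) + (3(m + 1)(m + 1)!) = (3(m + 1)! - 3) + (3(m + 1)(m + 1)!).
Simplifying, P(m+1) = 3((m+1) + 1)! - 3,
which is the closed form with r = m+1.
This completes the induction.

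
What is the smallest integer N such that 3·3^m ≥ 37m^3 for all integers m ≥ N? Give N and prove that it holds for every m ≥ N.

At m = 7: 6561 < 12691, so the inequality fails and N ≥ 8. We prove 3·3^m ≥ 37m^3 for all m ≥ 8.
Base step (m = 8): 3·3^m = 19683 and 37m^3 = 18944, so 19683 ≥ 18944.
Inductive step: suppose the statement holds for some i ≥ 8, so 3·3^i ≥ 37i^3.
Then 3·3^(i + 1) = 3·(3·3^i) ≥ 3·(37i^3).
Also, for i ≥ 8 we have 3·(37i^3) ≥ 37(i+1)^3, since 3 ≥ (1 + 1/i)^3 for all i ≥ 8.
Combining, 3·3^(i + 1) ≥ 37(i+1)^3.
By induction, the statement is established for all m ≥ 8.
Hence the smallest such N is 8.

N = 8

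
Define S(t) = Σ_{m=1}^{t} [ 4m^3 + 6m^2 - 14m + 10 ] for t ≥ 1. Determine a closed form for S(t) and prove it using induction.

We claim S(t) = t(t^3 + 4t^2 - 3t + 4) for all t ≥ 1.
Base case (t = 1): S(1) = 6, and the closed form gives 6. They agree.
Inductive step: assume the claim holds for t = m, so S(m) = m(m^3 + 4m^2 - 3m + 4).
Then S(m+1) = S(m) + (4m^3 + 18m^2 + 10m + 6) = (m(m^3 + 4m^2 - 3m + 4)) + (4m^3 + 18m^2 + 10m + 6).
Simplifying, S(m+1) = (m + 1)(m^3 + 7m^2 + 8m + 6) = (m+1)((m+1)^3 + 4(m+1)^2 - 3(m+1) + 4),
which is the closed form with t = m+1.
This completes the induction.

S(t) = t(t^3 + 4t^2 - 3t + 4)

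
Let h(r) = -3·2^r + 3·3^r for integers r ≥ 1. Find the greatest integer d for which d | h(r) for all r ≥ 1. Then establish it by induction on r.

d = 3

Computing the first values: h(1) = 3 and h(2) = 15; gcd(3, 15) = 3, so d ≤ 3.
We prove 3 | -3·2^r + 3·3^r for all r ≥ 1 by induction on r.
When r = 1: h(1) = 3 = 3·(1), so 3 | h(1).
Inductive step: assume the claim holds for r = k, i.e. 3 | h(k). Then
h(k+1) − 3·h(k) = (-3·2^(k+1) + 3·3^(k+1)) − 3·(-3·2^k + 3·3^k) = (-3)·2^k·(2 − 3) = (3)·2^k. Since 3 | h(k) by the inductive hypothesis, 3 | 3·h(k); and 3 | 3 since 3 = 3·1. Therefore 3 | h(k+1).
By induction, the statement is established for all r ≥ 1.
Therefore the largest such d is 3.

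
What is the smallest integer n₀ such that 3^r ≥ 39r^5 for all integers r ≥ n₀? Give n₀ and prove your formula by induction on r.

n₀ = 16

At r = 15: 14348907 < 29615625, so the inequality fails and n₀ ≥ 16. We prove 3^r ≥ 39r^5 for all r ≥ 16.
When r = 16: 3^r = 43046721 and 39r^5 = 40894464, so 43046721 ≥ 40894464.
Inductive step: assume the claim holds for r = m, so 3^m ≥ 39m^5.
Then 3^(m + 1) = 3·(3^m) ≥ 3·(39m^5).
Also, for m ≥ 16 we have 3·(39m^5) ≥ 39(m+1)^5, since 3 ≥ (1 + 1/m)^5 for all m ≥ 16.
Combining, 3^(m + 1) ≥ 39(m+1)^5.
By the principle of mathematical induction, the result holds for all r ≥ 16.
Hence the smallest such n₀ is 16.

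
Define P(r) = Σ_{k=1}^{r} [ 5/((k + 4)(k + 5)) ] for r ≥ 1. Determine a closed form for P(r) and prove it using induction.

P(r) = r/(r + 5)

We claim P(r) = r/(r + 5) for all r ≥ 1.
When r = 1: P(1) = 1/6, and the closed form gives 1/6. They agree.
Inductive step: assume the claim holds for r = k, so P(k) = k/(k + 5).
Then P(k+1) = P(k) + (5/((k + 5)(k + 6))) = (k/(k + 5)) + (5/((k + 5)(k + 6))).
Simplifying, P(k+1) = (k + 1)/(k + 6) = (k+1)/((k+1) + 5),
which is the closed form with r = k+1.
Hence, by induction on r, the claim holds for every r ≥ 1.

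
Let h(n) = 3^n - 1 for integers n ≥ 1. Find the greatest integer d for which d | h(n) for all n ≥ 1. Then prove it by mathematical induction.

d = 2

Computing the first values: h(1) = 2 and h(2) = 8; gcd(2, 8) = 2, so d ≤ 2.
We prove 2 | 3^n - 1 for all n ≥ 1 by induction on n.
For the base case n = 1: h(1) = 2 = 2·(1), so 2 | h(1).
Inductive step: assume the claim holds for n = p, i.e. 2 | h(p). Then
3^{p+1} − 1^{p+1} = 3·3^p − 1·1^p = 3·(3^p − 1^p) + (2)·1^p. The first term is divisible by 2 by the inductive hypothesis, and the second term (2)·1^p is divisible by 2 since 2 | 2. Hence 2 | h(p+1).
By induction, the statement is established for all n ≥ 1.
Therefore the largest such d is 2.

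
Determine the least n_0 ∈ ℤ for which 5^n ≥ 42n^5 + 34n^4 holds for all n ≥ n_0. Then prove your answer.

n_0 = 10

At n = 9: 1953125 < 2703132, so the inequality fails and n_0 ≥ 10. We prove 5^n ≥ 42n^5 + 34n^4 for all n ≥ 10.
Base step (n = 10): 5^n = 9765625 and 42n^5 + 34n^4 = 4540000, so 9765625 ≥ 4540000.
Inductive step: assume the claim holds for n = j, so 5^j ≥ 42j^5 + 34j^4.
Then 5^(j + 1) = 5·(5^j) ≥ 5·(42j^5 + 34j^4).
Also, for j ≥ 10 we have 5·(42j^5 + 34j^4) ≥ 42(j+1)^5 + 34(j+1)^4, since 5·(42j^5 + 34j^4) − (42(j+1)^5 + 34(j+1)^4) = 168j^5 - 74j^4 - 556j^3 - 624j^2 - 346j - 76, which is nonnegative for all j ≥ 10.
Combining, 5^(j + 1) ≥ 42(j+1)^5 + 34(j+1)^4.
By induction, the statement is established for all n ≥ 10.
Hence the smallest such n_0 is 10.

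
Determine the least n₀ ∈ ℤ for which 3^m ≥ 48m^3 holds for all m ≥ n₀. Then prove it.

n₀ = 10

At m = 9: 19683 < 34992, so the inequality fails and n₀ ≥ 10. We prove 3^m ≥ 48m^3 for all m ≥ 10.
When m = 10: 3^m = 59049 and 48m^3 = 48000, so 59049 ≥ 48000.
Inductive step: assume the claim holds for m = j, so 3^j ≥ 48j^3.
Then 3^(j + 1) = 3·(3^j) ≥ 3·(48j^3).
Also, for j ≥ 10 we have 3·(48j^3) ≥ 48(j+1)^3, since 3 ≥ (1 + 1/j)^3 for all j ≥ 10.
Combining, 3^(j + 1) ≥ 48(j+1)^3.
This completes the induction.
Hence the smallest such n₀ is 10.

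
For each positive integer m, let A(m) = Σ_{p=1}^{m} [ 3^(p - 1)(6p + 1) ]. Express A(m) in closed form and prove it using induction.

We claim A(m) = 3^m(3m - 1) + 1 for all m ≥ 1.
When m = 1: A(1) = 7, and the closed form gives 7. They agree.
Inductive step: suppose the statement holds for some p ≥ 1, so A(p) = 3^p(3p - 1) + 1.
Then A(p+1) = A(p) + (3^p(6p + 7)) = (3^p(3p - 1) + 1) + (3^p(6p + 7)).
Simplifying, A(p+1) = 9·3^p·p + 6·3^p + 1 = 3^(p+1)(3(p+1) - 1) + 1,
which is the closed form with m = p+1.
This completes the induction.

A(m) = 3^m(3m - 1) + 1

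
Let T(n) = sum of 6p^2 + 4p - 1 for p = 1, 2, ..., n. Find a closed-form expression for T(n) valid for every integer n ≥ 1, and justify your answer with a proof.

T(n) = n(n + 2)(2n + 1)

We claim T(n) = n(n + 2)(2n + 1) for all n ≥ 1.
When n = 1: T(1) = 9, and the closed form gives 9. They agree.
For the inductive step, assume it holds for an arbitrary p ≥ 1, so T(p) = p(2p^2 + 5p + 2).
Then T(p+1) = T(p) + (6p^2 + 16p + 9) = (p(2p^2 + 5p + 2)) + (6p^2 + 16p + 9).
Simplifying, T(p+1) = (p + 1)(p + 3)(2p + 3) = (p+1)((p+1) + 2)(2(p+1) + 1),
which is the closed form with n = p+1.
By induction, the statement is established for all n ≥ 1.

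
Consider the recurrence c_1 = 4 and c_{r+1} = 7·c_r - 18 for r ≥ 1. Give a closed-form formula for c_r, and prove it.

Computing the first terms: c_1 = 4, c_2 = 10, c_3 = 52. This suggests c_r = 7^(r - 1) + 3.
For the base case r = 1: the formula gives 4 = 4 = c_1.
Inductive step: assume the claim holds for r = k, so c_k = 7^(k - 1) + 3.
Then c_{k+1} = 7·c_k - 18 = 7·(7^(k - 1) + 3) - 18 = 7^k + 3 = 7^((k+1) - 1) + 3,
which is the claimed formula at r = k+1.
By the principle of mathematical induction, the result holds for all r ≥ 1.

c_r = 7^(r - 1) + 3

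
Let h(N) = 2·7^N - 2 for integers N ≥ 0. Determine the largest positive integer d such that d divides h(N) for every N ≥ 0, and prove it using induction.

d = 12

Computing the first values: h(0) = 0 and h(1) = 12; gcd(0, 12) = 12, so d ≤ 12.
We prove 12 | 2·7^N - 2 for all N ≥ 0 by induction on N.
When N = 0: h(0) = 0 = 12·(0), so 12 | h(0).
Inductive step: assume the claim holds for N = i, i.e. 12 | h(i). Then
h(i+1) = 2·7^(i+1) - 2 = 7·(2·7^i - 2) + 12 = 7·h(i) + 12. The first term is divisible by 12 by the inductive hypothesis, and 12 is divisible by 12. Hence 12 | h(i+1).
This completes the induction.
Therefore the largest such d is 12.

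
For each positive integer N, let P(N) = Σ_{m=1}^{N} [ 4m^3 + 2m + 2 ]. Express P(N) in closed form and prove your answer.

We claim P(N) = N(N^3 + 2N^2 + 2N + 3) for all N ≥ 1.
Base case (N = 1): P(1) = 8, and the closed form gives 8. They agree.
For the inductive step, assume it holds for an arbitrary m ≥ 1, so P(m) = m(m^3 + 2m^2 + 2m + 3).
Then P(m+1) = P(m) + (2m + 4(m + 1)^3 + 4) = (m(m^3 + 2m^2 + 2m + 3)) + (2m + 4(m + 1)^3 + 4).
Simplifying, P(m+1) = (m + 1)(m^3 + 5m^2 + 9m + 8) = (m+1)((m+1)^3 + 2(m+1)^2 + 2(m+1) + 3),
which is the closed form with N = m+1.
Hence, by induction on N, the claim holds for every N ≥ 1.

P(N) = N(N^3 + 2N^2 + 2N + 3)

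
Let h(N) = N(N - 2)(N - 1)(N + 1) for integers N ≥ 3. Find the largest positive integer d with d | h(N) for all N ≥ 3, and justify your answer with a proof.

Computing the first values: h(3) = 24 and h(4) = 120; gcd(24, 120) = 24, so d ≤ 24.
We prove 24 | N(N - 2)(N - 1)(N + 1) for all N ≥ 3 by induction on N.
Base case (N = 3): h(3) = 24 = 24·(1), so 24 | h(3).
Suppose the result is true for N = k, i.e. 24 | h(k). Then
h(k+1) − h(k) = (k-1)·k·(k+1)·(k+2) − (k-2)·(k-1)·k·(k+1) = (k-1)·k·(k+1)·[(k+2) − (k-2)] = 4·(k-1)·k·(k+1). The product of 3 consecutive integers is divisible by (3)! = 6, so h(k+1) − h(k) is divisible by 4·6 = 24. By the inductive hypothesis 24 | h(k), hence 24 | h(k+1).
By induction, the statement is established for all N ≥ 3.
Therefore the largest such d is 24.

d = 24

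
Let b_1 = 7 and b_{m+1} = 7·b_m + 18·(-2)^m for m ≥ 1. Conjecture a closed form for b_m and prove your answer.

Computing the first terms: b_1 = 7, b_2 = 13, b_3 = 163. This suggests b_m = (-2)^(m + 1) + 3·7^(m - 1).
Base case (m = 1): the formula gives 7 = 7 = b_1.
For the inductive step, assume it holds for an arbitrary j ≥ 1, so b_j = (-2)^(j + 1) + 3·7^(j - 1).
Then b_{j+1} = 7·b_j + 18·(-2)^j = 7·((-2)^(j + 1) + 3·7^(j - 1)) + 18·(-2)^j = (-2)^(j + 2) + 3·7^j = (-2)^((j+1) + 1) + 3·7^((j+1) - 1),
which is the claimed formula at m = j+1.
This completes the induction.

b_m = (-2)^(m + 1) + 3·7^(m - 1)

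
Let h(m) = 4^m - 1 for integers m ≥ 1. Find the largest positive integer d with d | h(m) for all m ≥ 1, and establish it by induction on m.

d = 3

Computing the first values: h(1) = 3 and h(2) = 15; gcd(3, 15) = 3, so d ≤ 3.
We prove 3 | 4^m - 1 for all m ≥ 1 by induction on m.
For the base case m = 1: h(1) = 3 = 3·(1), so 3 | h(1).
For the inductive step, assume it holds for an arbitrary p ≥ 1, i.e. 3 | h(p). Then
4^{p+1} − 1^{p+1} = 4·4^p − 1·1^p = 4·(4^p − 1^p) + (3)·1^p. The first term is divisible by 3 by the inductive hypothesis, and the second term (3)·1^p is divisible by 3 since 3 | 3. Hence 3 | h(p+1).
Hence, by induction on m, the claim holds for every m ≥ 1.
Therefore the largest such d is 3.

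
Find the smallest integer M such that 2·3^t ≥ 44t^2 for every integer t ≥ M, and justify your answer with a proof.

At t = 6: 1458 < 1584, so the inequality fails and M ≥ 7. We prove 2·3^t ≥ 44t^2 for all t ≥ 7.
Base case (t = 7): 2·3^t = 4374 and 44t^2 = 2156, so 4374 ≥ 2156.
For the inductive step, assume it holds for an arbitrary j ≥ 7, so 2·3^j ≥ 44j^2.
Then 2·3^(j + 1) = 3·(2·3^j) ≥ 3·(44j^2).
Also, for j ≥ 7 we have 3·(44j^2) ≥ 44(j+1)^2, since 3 ≥ (1 + 1/j)^2 for all j ≥ 7.
Combining, 2·3^(j + 1) ≥ 44(j+1)^2.
Hence, by induction on t, the claim holds for every t ≥ 7.
Hence the smallest such M is 7.

M = 7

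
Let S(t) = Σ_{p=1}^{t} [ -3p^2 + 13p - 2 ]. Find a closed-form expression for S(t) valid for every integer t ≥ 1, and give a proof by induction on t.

We claim S(t) = -t(t^2 - 5t - 4) for all t ≥ 1.
Base step (t = 1): S(1) = 8, and the closed form gives 8. They agree.
For the inductive step, assume it holds for an arbitrary p ≥ 1, so S(p) = p(-p^2 + 5p + 4).
Then S(p+1) = S(p) + (-3p^2 + 7p + 8) = (p(-p^2 + 5p + 4)) + (-3p^2 + 7p + 8).
Simplifying, S(p+1) = -(p + 1)(p^2 - 3p - 8) = -(p+1)((p+1)^2 - 5(p+1) - 4),
which is the closed form with t = p+1.
This completes the induction.

S(t) = -t(t^2 - 5t - 4)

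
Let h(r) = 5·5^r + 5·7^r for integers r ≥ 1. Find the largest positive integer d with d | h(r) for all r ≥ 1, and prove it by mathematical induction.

d = 10

Computing the first values: h(1) = 60 and h(2) = 370; gcd(60, 370) = 10, so d ≤ 10.
We prove 10 | 5·5^r + 5·7^r for all r ≥ 1 by induction on r.
Base step (r = 1): h(1) = 60 = 10·(6), so 10 | h(1).
Suppose the result is true for r = p, i.e. 10 | h(p). Then
h(p+1) − 7·h(p) = (5·5^(p+1) + 5·7^(p+1)) − 7·(5·5^p + 5·7^p) = (5)·5^p·(5 − 7) = (-10)·5^p. Since 10 | h(p) by the inductive hypothesis, 10 | 7·h(p); and 10 | -10 since -10 = 10·-1. Therefore 10 | h(p+1).
Hence, by induction on r, the claim holds for every r ≥ 1.
Therefore the largest such d is 10.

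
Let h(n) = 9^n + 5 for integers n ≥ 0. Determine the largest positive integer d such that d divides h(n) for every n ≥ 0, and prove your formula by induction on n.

Computing the first values: h(0) = 6 and h(1) = 14; gcd(6, 14) = 2, so d ≤ 2.
We prove 2 | 9^n + 5 for all n ≥ 0 by induction on n.
Base case (n = 0): h(0) = 6 = 2·(3), so 2 | h(0).
For the inductive step, assume it holds for an arbitrary r ≥ 0, i.e. 2 | h(r). Then
h(r+1) = 9^(r+1) + 5 = 9·(9^r + 5) - 40 = 9·h(r) - 40. The first term is divisible by 2 by the inductive hypothesis, and -40 is divisible by 2. Hence 2 | h(r+1).
By the principle of mathematical induction, the result holds for all n ≥ 0.
Therefore the largest such d is 2.

d = 2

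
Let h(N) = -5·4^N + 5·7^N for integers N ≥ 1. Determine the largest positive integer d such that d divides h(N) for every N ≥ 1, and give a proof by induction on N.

Computing the first values: h(1) = 15 and h(2) = 165; gcd(15, 165) = 15, so d ≤ 15.
We prove 15 | -5·4^N + 5·7^N for all N ≥ 1 by induction on N.
Base case (N = 1): h(1) = 15 = 15·(1), so 15 | h(1).
Inductive step: assume the claim holds for N = m, i.e. 15 | h(m). Then
h(m+1) − 7·h(m) = (-5·4^(m+1) + 5·7^(m+1)) − 7·(-5·4^m + 5·7^m) = (-5)·4^m·(4 − 7) = (15)·4^m. Since 15 | h(m) by the inductive hypothesis, 15 | 7·h(m); and 15 | 15 since 15 = 15·1. Therefore 15 | h(m+1).
Hence, by induction on N, the claim holds for every N ≥ 1.
Therefore the largest such d is 15.

d = 15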